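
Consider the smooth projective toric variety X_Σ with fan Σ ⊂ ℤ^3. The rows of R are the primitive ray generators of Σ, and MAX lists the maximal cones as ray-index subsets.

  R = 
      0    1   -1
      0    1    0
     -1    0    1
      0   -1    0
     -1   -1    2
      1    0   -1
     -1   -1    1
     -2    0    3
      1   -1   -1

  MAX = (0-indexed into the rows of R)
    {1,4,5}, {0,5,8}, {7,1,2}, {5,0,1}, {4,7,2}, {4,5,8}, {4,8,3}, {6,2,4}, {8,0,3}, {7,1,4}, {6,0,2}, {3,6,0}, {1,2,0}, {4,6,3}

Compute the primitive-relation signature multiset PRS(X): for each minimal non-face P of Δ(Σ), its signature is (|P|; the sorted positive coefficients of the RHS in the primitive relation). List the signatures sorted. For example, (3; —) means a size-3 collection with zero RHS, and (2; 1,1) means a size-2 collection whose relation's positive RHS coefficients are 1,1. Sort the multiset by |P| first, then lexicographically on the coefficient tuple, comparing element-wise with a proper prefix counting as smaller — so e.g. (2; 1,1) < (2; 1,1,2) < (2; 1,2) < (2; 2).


Δ(Σ) — 9 vertices, 16 min non-faces:

  P={1,3}:  v_{1} + v_{3} = 0  so sig = (2; —)
  P={2,5}:  v_{2} + v_{5} = 0  so sig = (2; —)
  P={0,4}:  v_{0} + v_{4} = v_{2}  so sig = (2; 1)
  P={1,6}:  v_{1} + v_{6} = v_{2}  so sig = (2; 1)
  P={1,8}:  v_{1} + v_{8} = v_{5}  so sig = (2; 1)
  P={2,3}:  v_{2} + v_{3} = v_{6}  so sig = (2; 1)
  P={2,8}:  v_{2} + v_{8} = v_{3}  so sig = (2; 1)
  P={3,5}:  v_{3} + v_{5} = v_{8}  so sig = (2; 1)
  P={5,6}:  v_{5} + v_{6} = v_{3}  so sig = (2; 1)
  P={7,8}:  v_{7} + v_{8} = v_{4}  so sig = (2; 1)
  P={3,7}:  v_{3} + v_{7} = v_{2} + v_{4}  so sig = (2; 1,1)
  P={5,7}:  v_{5} + v_{7} = v_{1} + v_{4}  so sig = (2; 1,1)
  P={0,7}:  v_{0} + v_{7} = v_{1} + 2·v_{2}  so sig = (2; 1,2)
  P={6,7}:  v_{6} + v_{7} = 2·v_{2} + v_{4}  so sig = (2; 1,2)
  P={6,8}:  v_{6} + v_{8} = 2·v_{3}  so sig = (2; 2)
  P={1,2,4}:  v_{1} + v_{2} + v_{4} = v_{7}  so sig = (3; 1)

so the primitive-relation signature multiset is
    (2; —)
    (2; —)
    (2; 1)
    (2; 1)
    (2; 1)
    (2; 1)
    (2; 1)
    (2; 1)
    (2; 1)
    (2; 1)
    (2; 1,1)
    (2; 1,1)
    (2; 1,2)
    (2; 1,2)
    (2; 2)
    (3; 1)


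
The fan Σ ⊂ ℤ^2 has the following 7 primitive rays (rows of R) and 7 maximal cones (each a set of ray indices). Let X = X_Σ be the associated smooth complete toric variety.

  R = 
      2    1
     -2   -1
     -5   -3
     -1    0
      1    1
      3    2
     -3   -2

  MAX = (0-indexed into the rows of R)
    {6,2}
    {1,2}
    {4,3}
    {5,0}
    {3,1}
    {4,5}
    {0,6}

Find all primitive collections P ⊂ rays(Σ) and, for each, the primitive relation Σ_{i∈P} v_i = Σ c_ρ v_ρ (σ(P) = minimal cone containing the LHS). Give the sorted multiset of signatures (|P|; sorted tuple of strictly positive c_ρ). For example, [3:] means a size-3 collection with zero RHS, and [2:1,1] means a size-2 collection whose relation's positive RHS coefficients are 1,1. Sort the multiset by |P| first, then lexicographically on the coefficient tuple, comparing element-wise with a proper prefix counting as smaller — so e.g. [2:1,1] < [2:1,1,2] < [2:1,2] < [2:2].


|primitive collections| = 14. Relations:

  P={0,1}:  v_{0} + v_{1} = 0  so sig = [2:]
  P={5,6}:  v_{5} + v_{6} = 0  so sig = [2:]
  P={0,2}:  v_{0} + v_{2} = v_{6}  so sig = [2:1]
  P={0,3}:  v_{0} + v_{3} = v_{4}  so sig = [2:1]
  P={0,4}:  v_{0} + v_{4} = v_{5}  so sig = [2:1]
  P={1,4}:  v_{1} + v_{4} = v_{3}  so sig = [2:1]
  P={1,5}:  v_{1} + v_{5} = v_{4}  so sig = [2:1]
  P={1,6}:  v_{1} + v_{6} = v_{2}  so sig = [2:1]
  P={2,5}:  v_{2} + v_{5} = v_{1}  so sig = [2:1]
  P={4,6}:  v_{4} + v_{6} = v_{1}  so sig = [2:1]
  P={2,4}:  v_{2} + v_{4} = 2·v_{1}  so sig = [2:2]
  P={3,5}:  v_{3} + v_{5} = 2·v_{4}  so sig = [2:2]
  P={3,6}:  v_{3} + v_{6} = 2·v_{1}  so sig = [2:2]
  P={2,3}:  v_{2} + v_{3} = 3·v_{1}  so sig = [2:3]

Hence PRS(X_Σ) =
    |P|=2: 14 collections, coeffs (), (), (1), (1), (1), (1), (1), (1), (1), (1), (2), (2), (2), (3)


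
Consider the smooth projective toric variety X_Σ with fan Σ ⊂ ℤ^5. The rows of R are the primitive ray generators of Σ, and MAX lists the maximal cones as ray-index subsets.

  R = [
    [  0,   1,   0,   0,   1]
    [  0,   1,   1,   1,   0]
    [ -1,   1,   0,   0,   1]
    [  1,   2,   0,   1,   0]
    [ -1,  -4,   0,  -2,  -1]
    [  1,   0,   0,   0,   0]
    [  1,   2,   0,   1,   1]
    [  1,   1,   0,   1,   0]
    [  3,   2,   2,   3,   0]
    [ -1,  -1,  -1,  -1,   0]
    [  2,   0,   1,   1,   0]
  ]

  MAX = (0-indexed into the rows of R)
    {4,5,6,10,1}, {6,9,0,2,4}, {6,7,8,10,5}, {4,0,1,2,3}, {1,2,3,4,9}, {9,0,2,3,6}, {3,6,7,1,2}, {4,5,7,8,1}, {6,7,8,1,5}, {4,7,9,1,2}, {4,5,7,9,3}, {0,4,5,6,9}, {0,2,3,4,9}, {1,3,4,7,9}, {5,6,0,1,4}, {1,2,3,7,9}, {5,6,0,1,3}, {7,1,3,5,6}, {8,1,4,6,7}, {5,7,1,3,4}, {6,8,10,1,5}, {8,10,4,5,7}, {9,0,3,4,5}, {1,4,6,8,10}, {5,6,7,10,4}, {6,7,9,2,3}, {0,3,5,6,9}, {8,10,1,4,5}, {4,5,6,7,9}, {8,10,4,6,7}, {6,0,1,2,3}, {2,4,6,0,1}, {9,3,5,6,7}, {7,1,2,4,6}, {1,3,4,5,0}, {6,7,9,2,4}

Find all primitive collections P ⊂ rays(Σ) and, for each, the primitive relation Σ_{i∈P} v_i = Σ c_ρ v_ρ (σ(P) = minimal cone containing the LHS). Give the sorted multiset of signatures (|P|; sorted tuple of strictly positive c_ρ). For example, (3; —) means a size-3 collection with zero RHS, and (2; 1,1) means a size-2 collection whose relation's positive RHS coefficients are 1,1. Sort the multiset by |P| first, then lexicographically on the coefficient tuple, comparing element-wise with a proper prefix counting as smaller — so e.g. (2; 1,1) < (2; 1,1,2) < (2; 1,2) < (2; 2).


Minimal non-faces — 18 found among 11 rays, 36 max cones:

  • {0,7}:  v_{0} + v_{7} = v_{6}  →  sig = (2; 1)
  • {2,5}:  v_{2} + v_{5} = v_{0}  →  sig = (2; 1)
  • {0,8}:  v_{0} + v_{8} = v_{1} + v_{6} + v_{10}  →  sig = (2; 1,1,1)
  • {9,10}:  v_{9} + v_{10} = v_{4} + v_{6} + v_{7}  →  sig = (2; 1,1,1)
  • {0,10}:  v_{0} + v_{10} = v_{1} + v_{4} + v_{5} + 2·v_{6}  →  sig = (2; 1,1,1,2)
  • {8,9}:  v_{8} + v_{9} = v_{1} + v_{4} + v_{6} + 2·v_{7}  →  sig = (2; 1,1,1,2)
  • {2,10}:  v_{2} + v_{10} = v_{1} + v_{4} + 2·v_{6}  →  sig = (2; 1,1,2)
  • {3,10}:  v_{3} + v_{10} = v_{1} + 2·v_{5} + v_{7}  →  sig = (2; 1,1,2)
  • {2,8}:  v_{2} + v_{8} = 2·v_{1} + v_{4} + 2·v_{6} + v_{7}  →  sig = (2; 1,1,2,2)
  • {3,8}:  v_{3} + v_{8} = 2·v_{1} + 2·v_{5} + 2·v_{7}  →  sig = (2; 2,2,2)
  • {1,5,9}:  v_{1} + v_{5} + v_{9} = 0  →  sig = (3; —)
  • {0,1,9}:  v_{0} + v_{1} + v_{9} = v_{2}  →  sig = (3; 1)
  • {1,7,10}:  v_{1} + v_{7} + v_{10} = v_{8}  →  sig = (3; 1)
  • {3,4,6}:  v_{3} + v_{4} + v_{6} = v_{5}  →  sig = (3; 1)
  • {1,6,9}:  v_{1} + v_{6} + v_{9} = v_{2} + v_{7}  →  sig = (3; 1,1)
  • {2,3,4,7}:  v_{2} + v_{3} + v_{4} + v_{7} = 0  →  sig = (4; —)
  • {4,5,6,8}:  v_{4} + v_{5} + v_{6} + v_{8} = 2·v_{10}  →  sig = (4; 2)
  • {1,4,5,6,7}:  v_{1} + v_{4} + v_{5} + v_{6} + v_{7} = v_{10}  →  sig = (5; 1)

Hence PRS(X_Σ) =
    (2; 1)
    (2; 1)
    (2; 1,1,1)
    (2; 1,1,1)
    (2; 1,1,1,2)
    (2; 1,1,1,2)
    (2; 1,1,2)
    (2; 1,1,2)
    (2; 1,1,2,2)
    (2; 2,2,2)
    (3; —)
    (3; 1)
    (3; 1)
    (3; 1)
    (3; 1,1)
    (4; —)
    (4; 2)
    (5; 1)


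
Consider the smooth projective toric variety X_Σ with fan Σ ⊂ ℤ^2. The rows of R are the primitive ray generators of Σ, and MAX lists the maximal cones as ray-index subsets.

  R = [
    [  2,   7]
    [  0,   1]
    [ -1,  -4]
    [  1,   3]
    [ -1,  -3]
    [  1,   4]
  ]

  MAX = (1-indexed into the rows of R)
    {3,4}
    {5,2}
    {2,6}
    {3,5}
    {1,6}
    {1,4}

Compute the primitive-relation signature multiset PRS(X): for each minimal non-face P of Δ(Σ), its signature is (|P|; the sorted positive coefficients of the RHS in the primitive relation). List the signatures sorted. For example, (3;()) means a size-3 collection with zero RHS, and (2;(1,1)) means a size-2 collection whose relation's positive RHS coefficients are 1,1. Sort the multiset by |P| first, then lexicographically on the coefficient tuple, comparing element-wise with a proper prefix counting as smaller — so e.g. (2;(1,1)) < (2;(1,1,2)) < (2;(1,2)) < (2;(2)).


|primitive collections| = 9. Relations:

  P = {3,6}:  v_{3} + v_{6} = 0  so sig = (2;())
  P = {4,5}:  v_{4} + v_{5} = 0  so sig = (2;())
  P = {1,3}:  v_{1} + v_{3} = v_{4}  so sig = (2;(1))
  P = {1,5}:  v_{1} + v_{5} = v_{6}  so sig = (2;(1))
  P = {2,3}:  v_{2} + v_{3} = v_{5}  so sig = (2;(1))
  P = {2,4}:  v_{2} + v_{4} = v_{6}  so sig = (2;(1))
  P = {4,6}:  v_{4} + v_{6} = v_{1}  so sig = (2;(1))
  P = {5,6}:  v_{5} + v_{6} = v_{2}  so sig = (2;(1))
  P = {1,2}:  v_{1} + v_{2} = 2·v_{6}  so sig = (2;(2))

Signatures (|P|; sorted positive RHS coefficients), sorted:
    |P|=2: 9 collections, coeffs (), (), (1), (1), (1), (1), (1), (1), (2)


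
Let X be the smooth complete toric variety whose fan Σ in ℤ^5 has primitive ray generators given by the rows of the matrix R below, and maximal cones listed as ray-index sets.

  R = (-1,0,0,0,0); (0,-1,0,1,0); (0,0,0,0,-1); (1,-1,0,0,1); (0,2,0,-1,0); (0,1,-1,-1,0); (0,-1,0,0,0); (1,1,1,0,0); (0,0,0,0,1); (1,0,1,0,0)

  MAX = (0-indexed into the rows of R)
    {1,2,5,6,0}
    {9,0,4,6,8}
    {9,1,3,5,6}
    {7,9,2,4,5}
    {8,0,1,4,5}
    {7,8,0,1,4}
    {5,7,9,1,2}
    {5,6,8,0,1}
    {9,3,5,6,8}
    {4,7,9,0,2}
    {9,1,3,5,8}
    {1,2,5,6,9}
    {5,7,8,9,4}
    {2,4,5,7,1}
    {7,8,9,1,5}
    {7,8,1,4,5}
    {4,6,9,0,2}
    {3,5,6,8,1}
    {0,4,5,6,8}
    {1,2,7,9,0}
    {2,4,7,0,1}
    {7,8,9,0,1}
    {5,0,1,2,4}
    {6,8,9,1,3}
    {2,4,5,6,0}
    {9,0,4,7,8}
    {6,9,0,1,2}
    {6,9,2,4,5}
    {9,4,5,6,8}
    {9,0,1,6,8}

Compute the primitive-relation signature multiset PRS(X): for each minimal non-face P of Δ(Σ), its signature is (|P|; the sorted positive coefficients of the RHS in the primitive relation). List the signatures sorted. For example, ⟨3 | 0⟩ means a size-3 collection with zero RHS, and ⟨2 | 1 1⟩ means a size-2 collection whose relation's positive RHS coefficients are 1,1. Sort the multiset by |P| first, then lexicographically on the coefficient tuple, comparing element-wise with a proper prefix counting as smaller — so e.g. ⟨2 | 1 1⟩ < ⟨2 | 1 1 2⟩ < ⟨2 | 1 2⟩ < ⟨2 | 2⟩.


Σ has 11 primitive collections:

  {2,8}:  v_{2} + v_{8} = 0  so sig = ⟨2 | 0⟩
  {6,7}:  v_{6} + v_{7} = v_{9}  so sig = ⟨2 | 1⟩
  {0,3}:  v_{0} + v_{3} = v_{6} + v_{8}  so sig = ⟨2 | 1 1⟩
  {3,4}:  v_{3} + v_{4} = v_{5} + v_{8} + v_{9}  so sig = ⟨2 | 1 1 1⟩
  {2,3}:  v_{2} + v_{3} = v_{1} + v_{5} + v_{6} + v_{9}  so sig = ⟨2 | 1 1 1 1⟩
  {3,7}:  v_{3} + v_{7} = v_{1} + v_{5} + v_{8} + 2·v_{9}  so sig = ⟨2 | 1 1 1 2⟩
  {1,4,6}:  v_{1} + v_{4} + v_{6} = 0  so sig = ⟨3 | 0⟩
  {0,5,7}:  v_{0} + v_{5} + v_{7} = v_{4}  so sig = ⟨3 | 1⟩
  {1,4,9}:  v_{1} + v_{4} + v_{9} = v_{7}  so sig = ⟨3 | 1⟩
  {0,5,9}:  v_{0} + v_{5} + v_{9} = v_{4} + v_{6}  so sig = ⟨3 | 1 1⟩
  {1,5,6,8,9}:  v_{1} + v_{5} + v_{6} + v_{8} + v_{9} = v_{3}  so sig = ⟨5 | 1⟩

Hence PRS(X_Σ) =
{ ⟨2 | 0⟩,  ⟨2 | 1⟩,  ⟨2 | 1 1⟩,  ⟨2 | 1 1 1⟩,  ⟨2 | 1 1 1 1⟩,  ⟨2 | 1 1 1 2⟩,  ⟨3 | 0⟩,  ⟨3 | 1⟩ ×2,  ⟨3 | 1 1⟩,  ⟨5 | 1⟩ }


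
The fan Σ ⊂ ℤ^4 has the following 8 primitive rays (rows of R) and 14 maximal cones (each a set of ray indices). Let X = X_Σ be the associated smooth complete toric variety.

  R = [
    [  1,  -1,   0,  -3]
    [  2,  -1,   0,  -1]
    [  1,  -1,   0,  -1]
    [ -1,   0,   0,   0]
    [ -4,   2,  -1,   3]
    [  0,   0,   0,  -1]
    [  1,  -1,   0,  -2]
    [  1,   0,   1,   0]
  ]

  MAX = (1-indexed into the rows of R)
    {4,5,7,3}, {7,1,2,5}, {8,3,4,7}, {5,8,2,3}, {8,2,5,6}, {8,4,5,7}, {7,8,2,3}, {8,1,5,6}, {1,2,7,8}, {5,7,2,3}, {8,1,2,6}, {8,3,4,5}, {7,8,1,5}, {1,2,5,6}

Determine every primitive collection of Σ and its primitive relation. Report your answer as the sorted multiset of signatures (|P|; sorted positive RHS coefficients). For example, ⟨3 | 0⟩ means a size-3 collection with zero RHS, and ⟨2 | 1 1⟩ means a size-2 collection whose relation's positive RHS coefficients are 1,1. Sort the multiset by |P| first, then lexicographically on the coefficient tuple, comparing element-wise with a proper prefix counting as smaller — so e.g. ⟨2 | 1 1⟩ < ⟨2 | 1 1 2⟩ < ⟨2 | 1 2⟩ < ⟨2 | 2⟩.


9 minimal non-faces of Δ(Σ) (on 8 rays):

  {2,4}:  v_{2} + v_{4} = v_{3}  →  sig = ⟨2 | 1⟩
  {3,6}:  v_{3} + v_{6} = v_{7}  →  sig = ⟨2 | 1⟩
  {6,7}:  v_{6} + v_{7} = v_{1}  →  sig = ⟨2 | 1⟩
  {4,6}:  v_{4} + v_{6} = v_{5} + 2·v_{7} + v_{8}  →  sig = ⟨2 | 1 1 2⟩
  {1,4}:  v_{1} + v_{4} = v_{5} + 3·v_{7} + v_{8}  →  sig = ⟨2 | 1 1 3⟩
  {1,3}:  v_{1} + v_{3} = 2·v_{7}  →  sig = ⟨2 | 2⟩
  {2,5,7,8}:  v_{2} + v_{5} + v_{7} + v_{8} = 0  →  sig = ⟨4 | 0⟩
  {1,2,5,8}:  v_{1} + v_{2} + v_{5} + v_{8} = v_{6}  →  sig = ⟨4 | 1⟩
  {3,5,7,8}:  v_{3} + v_{5} + v_{7} + v_{8} = v_{4}  →  sig = ⟨4 | 1⟩

Signatures (|P|; sorted positive RHS coefficients), sorted:
{ ⟨2 | 1⟩ ×3,  ⟨2 | 1 1 2⟩,  ⟨2 | 1 1 3⟩,  ⟨2 | 2⟩,  ⟨4 | 0⟩,  ⟨4 | 1⟩ ×2 }


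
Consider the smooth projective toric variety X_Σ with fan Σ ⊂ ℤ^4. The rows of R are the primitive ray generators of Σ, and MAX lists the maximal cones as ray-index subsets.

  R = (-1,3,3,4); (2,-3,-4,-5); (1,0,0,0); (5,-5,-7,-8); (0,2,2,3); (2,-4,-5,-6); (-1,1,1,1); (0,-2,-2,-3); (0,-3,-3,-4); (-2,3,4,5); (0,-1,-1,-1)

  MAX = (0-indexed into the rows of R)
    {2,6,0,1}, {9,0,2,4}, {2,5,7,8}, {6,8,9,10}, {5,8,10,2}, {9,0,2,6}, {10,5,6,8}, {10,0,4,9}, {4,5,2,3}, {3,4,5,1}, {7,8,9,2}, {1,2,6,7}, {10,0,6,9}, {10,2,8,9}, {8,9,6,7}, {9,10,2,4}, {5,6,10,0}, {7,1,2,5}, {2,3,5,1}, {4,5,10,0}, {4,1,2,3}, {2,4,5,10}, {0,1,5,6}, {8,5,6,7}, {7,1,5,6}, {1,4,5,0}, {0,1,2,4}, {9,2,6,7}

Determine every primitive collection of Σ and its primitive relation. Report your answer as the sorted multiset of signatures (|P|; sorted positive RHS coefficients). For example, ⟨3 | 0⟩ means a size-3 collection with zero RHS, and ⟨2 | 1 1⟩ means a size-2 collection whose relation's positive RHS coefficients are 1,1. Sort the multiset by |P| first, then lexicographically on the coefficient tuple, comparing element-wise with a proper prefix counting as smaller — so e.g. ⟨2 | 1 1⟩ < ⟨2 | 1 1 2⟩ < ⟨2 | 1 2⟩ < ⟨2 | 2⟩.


Δ(Σ) — 11 vertices, 22 min non-faces:

  {1,9}:  v_{1} + v_{9} = 0 ; sig = ⟨2 | 0⟩
  {4,7}:  v_{4} + v_{7} = 0 ; sig = ⟨2 | 0⟩
  {0,7}:  v_{0} + v_{7} = v_{6} ; sig = ⟨2 | 1⟩
  {1,10}:  v_{1} + v_{10} = v_{5} ; sig = ⟨2 | 1⟩
  {4,6}:  v_{4} + v_{6} = v_{0} ; sig = ⟨2 | 1⟩
  {4,8}:  v_{4} + v_{8} = v_{10} ; sig = ⟨2 | 1⟩
  {5,9}:  v_{5} + v_{9} = v_{10} ; sig = ⟨2 | 1⟩
  {7,10}:  v_{7} + v_{10} = v_{8} ; sig = ⟨2 | 1⟩
  {0,8}:  v_{0} + v_{8} = v_{6} + v_{10} ; sig = ⟨2 | 1 1⟩
  {1,8}:  v_{1} + v_{8} = v_{5} + v_{7} ; sig = ⟨2 | 1 1⟩
  {3,7}:  v_{3} + v_{7} = v_{1} + v_{2} + v_{5} ; sig = ⟨2 | 1 1 1⟩
  {3,9}:  v_{3} + v_{9} = v_{2} + v_{4} + v_{5} ; sig = ⟨2 | 1 1 1⟩
  {3,10}:  v_{3} + v_{10} = v_{2} + v_{4} + 2·v_{5} ; sig = ⟨2 | 1 1 2⟩
  {3,6}:  v_{3} + v_{6} = 2·v_{1} + v_{4} ; sig = ⟨2 | 1 2⟩
  {3,8}:  v_{3} + v_{8} = v_{2} + 2·v_{5} ; sig = ⟨2 | 1 2⟩
  {0,3}:  v_{0} + v_{3} = 2·v_{1} + 2·v_{4} ; sig = ⟨2 | 2 2⟩
  {2,6,10}:  v_{2} + v_{6} + v_{10} = 0 ; sig = ⟨3 | 0⟩
  {0,2,10}:  v_{0} + v_{2} + v_{10} = v_{4} ; sig = ⟨3 | 1⟩
  {2,5,6}:  v_{2} + v_{5} + v_{6} = v_{1} ; sig = ⟨3 | 1⟩
  {2,6,8}:  v_{2} + v_{6} + v_{8} = v_{7} ; sig = ⟨3 | 1⟩
  {0,2,5}:  v_{0} + v_{2} + v_{5} = v_{1} + v_{4} ; sig = ⟨3 | 1 1⟩
  {1,2,4,5}:  v_{1} + v_{2} + v_{4} + v_{5} = v_{3} ; sig = ⟨4 | 1⟩

Sorted signature multiset PRS(X):
    ⟨2 | 0⟩
    ⟨2 | 0⟩
    ⟨2 | 1⟩
    ⟨2 | 1⟩
    ⟨2 | 1⟩
    ⟨2 | 1⟩
    ⟨2 | 1⟩
    ⟨2 | 1⟩
    ⟨2 | 1 1⟩
    ⟨2 | 1 1⟩
    ⟨2 | 1 1 1⟩
    ⟨2 | 1 1 1⟩
    ⟨2 | 1 1 2⟩
    ⟨2 | 1 2⟩
    ⟨2 | 1 2⟩
    ⟨2 | 2 2⟩
    ⟨3 | 0⟩
    ⟨3 | 1⟩
    ⟨3 | 1⟩
    ⟨3 | 1⟩
    ⟨3 | 1 1⟩
    ⟨4 | 1⟩


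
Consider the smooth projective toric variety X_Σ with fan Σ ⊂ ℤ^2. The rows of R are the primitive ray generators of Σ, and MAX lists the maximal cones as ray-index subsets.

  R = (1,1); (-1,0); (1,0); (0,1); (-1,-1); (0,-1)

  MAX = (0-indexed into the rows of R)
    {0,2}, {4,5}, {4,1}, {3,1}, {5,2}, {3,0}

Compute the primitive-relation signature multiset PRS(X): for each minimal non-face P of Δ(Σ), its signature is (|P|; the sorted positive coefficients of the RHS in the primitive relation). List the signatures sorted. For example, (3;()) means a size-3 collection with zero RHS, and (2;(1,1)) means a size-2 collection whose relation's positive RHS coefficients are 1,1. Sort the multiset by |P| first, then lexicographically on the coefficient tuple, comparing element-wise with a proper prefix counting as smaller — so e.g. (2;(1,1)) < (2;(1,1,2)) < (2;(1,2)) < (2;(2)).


9 minimal non-faces of Δ(Σ) (on 6 rays):

  P = {0,4}:  v_{0} + v_{4} = 0  ⇒ sig = (2;())
  P = {1,2}:  v_{1} + v_{2} = 0  ⇒ sig = (2;())
  P = {3,5}:  v_{3} + v_{5} = 0  ⇒ sig = (2;())
  P = {0,1}:  v_{0} + v_{1} = v_{3}  ⇒ sig = (2;(1))
  P = {0,5}:  v_{0} + v_{5} = v_{2}  ⇒ sig = (2;(1))
  P = {1,5}:  v_{1} + v_{5} = v_{4}  ⇒ sig = (2;(1))
  P = {2,3}:  v_{2} + v_{3} = v_{0}  ⇒ sig = (2;(1))
  P = {2,4}:  v_{2} + v_{4} = v_{5}  ⇒ sig = (2;(1))
  P = {3,4}:  v_{3} + v_{4} = v_{1}  ⇒ sig = (2;(1))

Sorted signature multiset PRS(X):
    (2;())
    (2;())
    (2;())
    (2;(1))
    (2;(1))
    (2;(1))
    (2;(1))
    (2;(1))
    (2;(1))


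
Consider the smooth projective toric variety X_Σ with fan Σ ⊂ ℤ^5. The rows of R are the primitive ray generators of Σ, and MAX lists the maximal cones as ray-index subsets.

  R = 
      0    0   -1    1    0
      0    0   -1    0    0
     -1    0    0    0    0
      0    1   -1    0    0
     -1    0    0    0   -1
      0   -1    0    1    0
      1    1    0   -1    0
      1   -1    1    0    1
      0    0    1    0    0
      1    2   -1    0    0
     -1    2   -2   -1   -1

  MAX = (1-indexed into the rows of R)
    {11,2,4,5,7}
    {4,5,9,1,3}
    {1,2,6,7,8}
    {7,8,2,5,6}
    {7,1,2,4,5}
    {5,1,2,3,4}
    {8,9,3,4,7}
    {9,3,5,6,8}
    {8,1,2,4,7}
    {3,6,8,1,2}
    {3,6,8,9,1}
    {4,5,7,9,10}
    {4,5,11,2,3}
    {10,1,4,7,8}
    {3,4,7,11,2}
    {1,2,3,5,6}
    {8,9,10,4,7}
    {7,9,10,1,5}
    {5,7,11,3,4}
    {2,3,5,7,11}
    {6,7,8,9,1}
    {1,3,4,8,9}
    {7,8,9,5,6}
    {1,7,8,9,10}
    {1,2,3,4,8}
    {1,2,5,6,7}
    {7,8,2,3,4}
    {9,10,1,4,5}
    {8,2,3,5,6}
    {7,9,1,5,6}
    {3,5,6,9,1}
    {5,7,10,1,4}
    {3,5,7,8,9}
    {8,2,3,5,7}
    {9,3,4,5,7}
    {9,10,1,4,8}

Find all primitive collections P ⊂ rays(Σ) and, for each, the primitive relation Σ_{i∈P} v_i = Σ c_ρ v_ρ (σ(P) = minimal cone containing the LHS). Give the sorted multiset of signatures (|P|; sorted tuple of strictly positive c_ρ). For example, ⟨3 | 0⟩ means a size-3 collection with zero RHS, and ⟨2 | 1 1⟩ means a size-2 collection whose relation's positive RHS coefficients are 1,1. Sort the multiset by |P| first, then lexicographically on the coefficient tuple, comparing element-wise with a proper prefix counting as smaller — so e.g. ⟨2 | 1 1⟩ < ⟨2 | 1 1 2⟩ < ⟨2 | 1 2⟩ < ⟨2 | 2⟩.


17 collections generate NE(X_Σ); each relation:

  P = {2,9}:  v_{2} + v_{9} = 0  →  sig = ⟨2 | 0⟩
  P = {4,6}:  v_{4} + v_{6} = v_{1}  →  sig = ⟨2 | 1⟩
  P = {2,10}:  v_{2} + v_{10} = v_{1} + v_{4} + v_{7}  →  sig = ⟨2 | 1 1 1⟩
  P = {6,11}:  v_{6} + v_{11} = v_{2} + v_{4} + v_{5}  →  sig = ⟨2 | 1 1 1⟩
  P = {8,11}:  v_{8} + v_{11} = v_{2} + v_{3} + v_{7}  →  sig = ⟨2 | 1 1 1⟩
  P = {9,11}:  v_{9} + v_{11} = v_{3} + v_{4} + v_{5} + v_{7}  →  sig = ⟨2 | 1 1 1 1⟩
  P = {1,11}:  v_{1} + v_{11} = v_{2} + 2·v_{4} + v_{5}  →  sig = ⟨2 | 1 1 2⟩
  P = {6,10}:  v_{6} + v_{10} = 2·v_{1} + v_{7} + v_{9}  →  sig = ⟨2 | 1 1 2⟩
  P = {10,11}:  v_{10} + v_{11} = 3·v_{4} + v_{5} + v_{7}  →  sig = ⟨2 | 1 1 3⟩
  P = {3,10}:  v_{3} + v_{10} = 2·v_{4} + v_{9}  →  sig = ⟨2 | 1 2⟩
  P = {3,6,7}:  v_{3} + v_{6} + v_{7} = 0  →  sig = ⟨3 | 0⟩
  P = {4,5,8}:  v_{4} + v_{5} + v_{8} = 0  →  sig = ⟨3 | 0⟩
  P = {1,3,7}:  v_{1} + v_{3} + v_{7} = v_{4}  →  sig = ⟨3 | 1⟩
  P = {1,5,8}:  v_{1} + v_{5} + v_{8} = v_{6}  →  sig = ⟨3 | 1⟩
  P = {5,8,10}:  v_{5} + v_{8} + v_{10} = v_{1} + v_{7} + v_{9}  →  sig = ⟨3 | 1 1 1⟩
  P = {1,4,7,9}:  v_{1} + v_{4} + v_{7} + v_{9} = v_{10}  →  sig = ⟨4 | 1⟩
  P = {2,3,4,5,7}:  v_{2} + v_{3} + v_{4} + v_{5} + v_{7} = v_{11}  →  sig = ⟨5 | 1⟩

Hence PRS(X_Σ) =
    |P|=2: 10 collections, coeffs (), (1), (1,1,1), (1,1,1), (1,1,1), (1,1,1,1), (1,1,2), (1,1,2), (1,1,3), (1,2)
    |P|=3: 5 collections, coeffs (), (), (1), (1), (1,1,1)
    |P|=4: 1 collection, coeffs (1)
    |P|=5: 1 collection, coeffs (1)


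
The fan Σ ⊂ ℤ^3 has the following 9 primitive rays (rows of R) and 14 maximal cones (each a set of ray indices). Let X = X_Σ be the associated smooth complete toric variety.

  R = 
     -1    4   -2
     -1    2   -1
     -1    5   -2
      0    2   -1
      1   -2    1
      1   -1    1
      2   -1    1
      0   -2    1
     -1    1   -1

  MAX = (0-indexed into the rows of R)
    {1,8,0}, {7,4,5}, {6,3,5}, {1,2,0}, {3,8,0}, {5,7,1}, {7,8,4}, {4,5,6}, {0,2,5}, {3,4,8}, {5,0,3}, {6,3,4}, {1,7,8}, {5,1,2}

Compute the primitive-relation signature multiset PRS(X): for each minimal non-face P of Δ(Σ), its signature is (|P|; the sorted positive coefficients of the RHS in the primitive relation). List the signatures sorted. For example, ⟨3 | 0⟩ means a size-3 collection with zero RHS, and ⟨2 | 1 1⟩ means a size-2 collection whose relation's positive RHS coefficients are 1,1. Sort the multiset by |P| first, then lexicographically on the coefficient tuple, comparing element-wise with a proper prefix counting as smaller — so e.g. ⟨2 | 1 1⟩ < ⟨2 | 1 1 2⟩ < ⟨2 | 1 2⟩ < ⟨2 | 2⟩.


17 minimal non-faces of Δ(Σ) (on 9 rays):

  • {1,4}:  v_{1} + v_{4} = 0  →  sig = ⟨2 | 0⟩
  • {3,7}:  v_{3} + v_{7} = 0  →  sig = ⟨2 | 0⟩
  • {5,8}:  v_{5} + v_{8} = 0  →  sig = ⟨2 | 0⟩
  • {0,4}:  v_{0} + v_{4} = v_{3}  →  sig = ⟨2 | 1⟩
  • {0,7}:  v_{0} + v_{7} = v_{1}  →  sig = ⟨2 | 1⟩
  • {1,3}:  v_{1} + v_{3} = v_{0}  →  sig = ⟨2 | 1⟩
  • {1,6}:  v_{1} + v_{6} = v_{3} + v_{5}  →  sig = ⟨2 | 1 1⟩
  • {2,4}:  v_{2} + v_{4} = v_{0} + v_{5}  →  sig = ⟨2 | 1 1⟩
  • {2,8}:  v_{2} + v_{8} = v_{0} + v_{1}  →  sig = ⟨2 | 1 1⟩
  • {6,7}:  v_{6} + v_{7} = v_{4} + v_{5}  →  sig = ⟨2 | 1 1⟩
  • {6,8}:  v_{6} + v_{8} = v_{3} + v_{4}  →  sig = ⟨2 | 1 1⟩
  • {2,6}:  v_{2} + v_{6} = v_{0} + v_{3} + 2·v_{5}  →  sig = ⟨2 | 1 1 2⟩
  • {0,6}:  v_{0} + v_{6} = 2·v_{3} + v_{5}  →  sig = ⟨2 | 1 2⟩
  • {2,3}:  v_{2} + v_{3} = 2·v_{0} + v_{5}  →  sig = ⟨2 | 1 2⟩
  • {2,7}:  v_{2} + v_{7} = 2·v_{1} + v_{5}  →  sig = ⟨2 | 1 2⟩
  • {0,1,5}:  v_{0} + v_{1} + v_{5} = v_{2}  →  sig = ⟨3 | 1⟩
  • {3,4,5}:  v_{3} + v_{4} + v_{5} = v_{6}  →  sig = ⟨3 | 1⟩

Sorted signature multiset PRS(X):
    |P|=2: 15 collections, coeffs (), (), (), (1), (1), (1), (1,1), (1,1), (1,1), (1,1), (1,1), (1,1,2), (1,2), (1,2), (1,2)
    |P|=3: 2 collections, coeffs (1), (1)


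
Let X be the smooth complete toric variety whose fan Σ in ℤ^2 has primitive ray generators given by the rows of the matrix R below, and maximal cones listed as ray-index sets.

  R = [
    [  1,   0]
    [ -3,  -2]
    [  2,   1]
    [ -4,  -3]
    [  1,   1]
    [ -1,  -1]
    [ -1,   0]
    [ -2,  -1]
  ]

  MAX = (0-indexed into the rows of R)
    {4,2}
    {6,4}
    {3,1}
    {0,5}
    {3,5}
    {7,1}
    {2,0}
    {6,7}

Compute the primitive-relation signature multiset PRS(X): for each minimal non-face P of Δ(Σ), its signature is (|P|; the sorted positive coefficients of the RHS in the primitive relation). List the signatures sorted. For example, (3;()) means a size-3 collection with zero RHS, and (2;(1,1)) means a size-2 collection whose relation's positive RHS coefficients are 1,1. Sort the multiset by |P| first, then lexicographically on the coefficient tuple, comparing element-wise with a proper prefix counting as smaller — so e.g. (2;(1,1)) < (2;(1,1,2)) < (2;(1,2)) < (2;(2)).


|primitive collections| = 20. Relations:

  • {0,6}:  v_{0} + v_{6} = 0  ⟹  sig = (2;())
  • {2,7}:  v_{2} + v_{7} = 0  ⟹  sig = (2;())
  • {4,5}:  v_{4} + v_{5} = 0  ⟹  sig = (2;())
  • {0,4}:  v_{0} + v_{4} = v_{2}  ⟹  sig = (2;(1))
  • {0,7}:  v_{0} + v_{7} = v_{5}  ⟹  sig = (2;(1))
  • {1,2}:  v_{1} + v_{2} = v_{5}  ⟹  sig = (2;(1))
  • {1,4}:  v_{1} + v_{4} = v_{7}  ⟹  sig = (2;(1))
  • {1,5}:  v_{1} + v_{5} = v_{3}  ⟹  sig = (2;(1))
  • {2,5}:  v_{2} + v_{5} = v_{0}  ⟹  sig = (2;(1))
  • {2,6}:  v_{2} + v_{6} = v_{4}  ⟹  sig = (2;(1))
  • {3,4}:  v_{3} + v_{4} = v_{1}  ⟹  sig = (2;(1))
  • {4,7}:  v_{4} + v_{7} = v_{6}  ⟹  sig = (2;(1))
  • {5,6}:  v_{5} + v_{6} = v_{7}  ⟹  sig = (2;(1))
  • {5,7}:  v_{5} + v_{7} = v_{1}  ⟹  sig = (2;(1))
  • {3,6}:  v_{3} + v_{6} = v_{1} + v_{7}  ⟹  sig = (2;(1,1))
  • {0,1}:  v_{0} + v_{1} = 2·v_{5}  ⟹  sig = (2;(2))
  • {1,6}:  v_{1} + v_{6} = 2·v_{7}  ⟹  sig = (2;(2))
  • {2,3}:  v_{2} + v_{3} = 2·v_{5}  ⟹  sig = (2;(2))
  • {3,7}:  v_{3} + v_{7} = 2·v_{1}  ⟹  sig = (2;(2))
  • {0,3}:  v_{0} + v_{3} = 3·v_{5}  ⟹  sig = (2;(3))

Hence PRS(X_Σ) =
[(2;()), (2;()), (2;()), (2;(1)), (2;(1)), (2;(1)), (2;(1)), (2;(1)), (2;(1)), (2;(1)), (2;(1)), (2;(1)), (2;(1)), (2;(1)), (2;(1,1)), (2;(2)), (2;(2)), (2;(2)), (2;(2)), (2;(3))]


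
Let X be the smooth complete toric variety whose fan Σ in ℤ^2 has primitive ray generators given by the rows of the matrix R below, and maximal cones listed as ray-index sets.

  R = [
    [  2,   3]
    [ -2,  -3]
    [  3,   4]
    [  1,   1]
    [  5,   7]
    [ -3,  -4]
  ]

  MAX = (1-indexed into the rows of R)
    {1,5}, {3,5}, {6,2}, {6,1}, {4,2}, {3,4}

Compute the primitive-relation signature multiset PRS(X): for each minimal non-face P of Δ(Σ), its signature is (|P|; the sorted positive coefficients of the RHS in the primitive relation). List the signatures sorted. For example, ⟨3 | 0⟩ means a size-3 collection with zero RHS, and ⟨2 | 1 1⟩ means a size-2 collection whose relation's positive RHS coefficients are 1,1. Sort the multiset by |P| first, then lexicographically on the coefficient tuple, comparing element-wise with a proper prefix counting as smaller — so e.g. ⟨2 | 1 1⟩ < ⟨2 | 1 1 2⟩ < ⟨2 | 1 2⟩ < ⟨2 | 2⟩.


9 minimal non-faces of Δ(Σ) (on 6 rays):

  {1,2}:  v_{1} + v_{2} = 0  so sig = ⟨2 | 0⟩
  {3,6}:  v_{3} + v_{6} = 0  so sig = ⟨2 | 0⟩
  {1,3}:  v_{1} + v_{3} = v_{5}  so sig = ⟨2 | 1⟩
  {1,4}:  v_{1} + v_{4} = v_{3}  so sig = ⟨2 | 1⟩
  {2,3}:  v_{2} + v_{3} = v_{4}  so sig = ⟨2 | 1⟩
  {2,5}:  v_{2} + v_{5} = v_{3}  so sig = ⟨2 | 1⟩
  {4,6}:  v_{4} + v_{6} = v_{2}  so sig = ⟨2 | 1⟩
  {5,6}:  v_{5} + v_{6} = v_{1}  so sig = ⟨2 | 1⟩
  {4,5}:  v_{4} + v_{5} = 2·v_{3}  so sig = ⟨2 | 2⟩

Hence PRS(X_Σ) =
    |P|=2: 9 collections, coeffs (), (), (1), (1), (1), (1), (1), (1), (2)


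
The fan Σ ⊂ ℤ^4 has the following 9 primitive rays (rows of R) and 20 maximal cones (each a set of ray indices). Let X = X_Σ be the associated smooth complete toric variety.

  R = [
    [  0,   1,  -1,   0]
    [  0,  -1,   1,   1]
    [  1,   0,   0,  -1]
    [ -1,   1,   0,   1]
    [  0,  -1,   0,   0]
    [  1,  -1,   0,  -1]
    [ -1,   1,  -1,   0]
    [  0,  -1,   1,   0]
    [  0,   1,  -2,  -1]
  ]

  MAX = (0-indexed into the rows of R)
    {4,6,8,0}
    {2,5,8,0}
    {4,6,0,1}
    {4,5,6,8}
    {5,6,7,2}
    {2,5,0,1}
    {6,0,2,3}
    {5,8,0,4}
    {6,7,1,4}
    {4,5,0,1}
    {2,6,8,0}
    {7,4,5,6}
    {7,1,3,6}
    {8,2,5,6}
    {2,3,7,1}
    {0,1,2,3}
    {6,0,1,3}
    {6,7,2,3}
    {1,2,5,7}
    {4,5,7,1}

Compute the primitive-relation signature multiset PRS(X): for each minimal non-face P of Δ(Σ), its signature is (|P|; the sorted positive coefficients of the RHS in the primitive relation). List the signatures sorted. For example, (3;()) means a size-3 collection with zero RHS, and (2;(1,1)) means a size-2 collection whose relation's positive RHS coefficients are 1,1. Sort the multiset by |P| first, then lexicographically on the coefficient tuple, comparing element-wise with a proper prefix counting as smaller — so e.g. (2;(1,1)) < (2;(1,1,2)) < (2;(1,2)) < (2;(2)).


Minimal non-faces — 10 found among 9 rays, 20 max cones:

  {0,7}:  v_{0} + v_{7} = 0  ⟹  sig = (2;())
  {3,5}:  v_{3} + v_{5} = 0  ⟹  sig = (2;())
  {2,4}:  v_{2} + v_{4} = v_{5}  ⟹  sig = (2;(1))
  {1,8}:  v_{1} + v_{8} = v_{0} + v_{4}  ⟹  sig = (2;(1,1))
  {3,4}:  v_{3} + v_{4} = v_{1} + v_{6}  ⟹  sig = (2;(1,1))
  {3,8}:  v_{3} + v_{8} = v_{0} + v_{6}  ⟹  sig = (2;(1,1))
  {7,8}:  v_{7} + v_{8} = v_{5} + v_{6}  ⟹  sig = (2;(1,1))
  {1,2,6}:  v_{1} + v_{2} + v_{6} = 0  ⟹  sig = (3;())
  {0,5,6}:  v_{0} + v_{5} + v_{6} = v_{8}  ⟹  sig = (3;(1))
  {1,5,6}:  v_{1} + v_{5} + v_{6} = v_{4}  ⟹  sig = (3;(1))

Sorted signature multiset PRS(X):
[(2;()), (2;()), (2;(1)), (2;(1,1)), (2;(1,1)), (2;(1,1)), (2;(1,1)), (3;()), (3;(1)), (3;(1))]


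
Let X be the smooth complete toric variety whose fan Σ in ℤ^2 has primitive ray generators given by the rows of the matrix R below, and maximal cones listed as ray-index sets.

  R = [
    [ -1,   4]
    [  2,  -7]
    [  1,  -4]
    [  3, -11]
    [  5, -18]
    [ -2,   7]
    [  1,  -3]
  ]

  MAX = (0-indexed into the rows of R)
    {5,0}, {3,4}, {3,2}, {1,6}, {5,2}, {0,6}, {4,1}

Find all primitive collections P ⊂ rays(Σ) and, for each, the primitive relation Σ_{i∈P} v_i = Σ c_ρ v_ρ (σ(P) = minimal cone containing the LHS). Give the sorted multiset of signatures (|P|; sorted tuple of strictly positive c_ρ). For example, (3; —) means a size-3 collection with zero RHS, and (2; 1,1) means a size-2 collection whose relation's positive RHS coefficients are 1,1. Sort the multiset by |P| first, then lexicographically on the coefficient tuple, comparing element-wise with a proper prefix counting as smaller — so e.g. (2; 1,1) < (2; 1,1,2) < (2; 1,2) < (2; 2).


Δ(Σ) — 7 vertices, 14 min non-faces:

  P = {0,2}:  v_{0} + v_{2} = 0  so sig = (2; —)
  P = {1,5}:  v_{1} + v_{5} = 0  so sig = (2; —)
  P = {0,1}:  v_{0} + v_{1} = v_{6}  so sig = (2; 1)
  P = {0,3}:  v_{0} + v_{3} = v_{1}  so sig = (2; 1)
  P = {1,2}:  v_{1} + v_{2} = v_{3}  so sig = (2; 1)
  P = {1,3}:  v_{1} + v_{3} = v_{4}  so sig = (2; 1)
  P = {2,6}:  v_{2} + v_{6} = v_{1}  so sig = (2; 1)
  P = {3,5}:  v_{3} + v_{5} = v_{2}  so sig = (2; 1)
  P = {4,5}:  v_{4} + v_{5} = v_{3}  so sig = (2; 1)
  P = {5,6}:  v_{5} + v_{6} = v_{0}  so sig = (2; 1)
  P = {0,4}:  v_{0} + v_{4} = 2·v_{1}  so sig = (2; 2)
  P = {2,4}:  v_{2} + v_{4} = 2·v_{3}  so sig = (2; 2)
  P = {3,6}:  v_{3} + v_{6} = 2·v_{1}  so sig = (2; 2)
  P = {4,6}:  v_{4} + v_{6} = 3·v_{1}  so sig = (2; 3)

so the primitive-relation signature multiset is
{ (2; —) ×2,  (2; 1) ×8,  (2; 2) ×3,  (2; 3) }


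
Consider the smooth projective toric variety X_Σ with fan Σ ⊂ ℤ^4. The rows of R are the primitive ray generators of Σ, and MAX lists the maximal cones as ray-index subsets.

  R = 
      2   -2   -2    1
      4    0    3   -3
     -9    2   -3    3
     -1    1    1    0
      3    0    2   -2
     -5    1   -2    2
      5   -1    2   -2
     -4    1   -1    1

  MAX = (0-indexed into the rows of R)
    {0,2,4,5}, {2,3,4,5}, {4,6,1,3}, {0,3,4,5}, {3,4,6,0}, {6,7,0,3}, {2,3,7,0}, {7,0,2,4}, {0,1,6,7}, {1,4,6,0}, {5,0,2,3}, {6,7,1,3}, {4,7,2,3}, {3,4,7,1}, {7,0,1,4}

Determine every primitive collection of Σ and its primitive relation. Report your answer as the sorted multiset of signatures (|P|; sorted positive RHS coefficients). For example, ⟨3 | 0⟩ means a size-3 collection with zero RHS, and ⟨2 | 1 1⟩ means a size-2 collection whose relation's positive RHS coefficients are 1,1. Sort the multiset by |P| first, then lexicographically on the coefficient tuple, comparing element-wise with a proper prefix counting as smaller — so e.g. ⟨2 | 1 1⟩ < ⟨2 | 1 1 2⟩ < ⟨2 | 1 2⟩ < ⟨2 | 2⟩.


9 collections generate NE(X_Σ); each relation:

  • {5,6}:  v_{5} + v_{6} = 0  ⇒ sig = ⟨2 | 0⟩
  • {2,6}:  v_{2} + v_{6} = v_{7}  ⇒ sig = ⟨2 | 1⟩
  • {5,7}:  v_{5} + v_{7} = v_{2}  ⇒ sig = ⟨2 | 1⟩
  • {1,5}:  v_{1} + v_{5} = v_{4} + v_{7}  ⇒ sig = ⟨2 | 1 1⟩
  • {1,2}:  v_{1} + v_{2} = v_{4} + 2·v_{7}  ⇒ sig = ⟨2 | 1 2⟩
  • {0,1,3}:  v_{0} + v_{1} + v_{3} = v_{6}  ⇒ sig = ⟨3 | 1⟩
  • {4,6,7}:  v_{4} + v_{6} + v_{7} = v_{1}  ⇒ sig = ⟨3 | 1⟩
  • {0,3,4,7}:  v_{0} + v_{3} + v_{4} + v_{7} = 0  ⇒ sig = ⟨4 | 0⟩
  • {0,2,3,4}:  v_{0} + v_{2} + v_{3} + v_{4} = v_{5}  ⇒ sig = ⟨4 | 1⟩

Signatures (|P|; sorted positive RHS coefficients), sorted:
    |P|=2: 5 collections, coeffs (), (1), (1), (1,1), (1,2)
    |P|=3: 2 collections, coeffs (1), (1)
    |P|=4: 2 collections, coeffs (), (1)


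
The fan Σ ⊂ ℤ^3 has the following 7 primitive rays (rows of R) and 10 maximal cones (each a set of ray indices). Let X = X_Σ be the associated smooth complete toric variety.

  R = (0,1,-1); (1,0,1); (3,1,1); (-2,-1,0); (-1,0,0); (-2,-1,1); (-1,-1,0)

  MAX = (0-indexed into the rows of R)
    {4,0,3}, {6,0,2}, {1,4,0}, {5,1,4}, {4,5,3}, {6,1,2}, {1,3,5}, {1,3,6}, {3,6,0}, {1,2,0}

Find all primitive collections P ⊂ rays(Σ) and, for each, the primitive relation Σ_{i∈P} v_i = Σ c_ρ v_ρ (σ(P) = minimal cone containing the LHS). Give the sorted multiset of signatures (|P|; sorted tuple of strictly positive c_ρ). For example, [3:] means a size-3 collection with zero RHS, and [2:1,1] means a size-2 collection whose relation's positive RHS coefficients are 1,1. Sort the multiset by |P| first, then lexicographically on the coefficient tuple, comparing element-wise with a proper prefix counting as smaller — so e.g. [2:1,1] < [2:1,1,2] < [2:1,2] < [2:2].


Minimal non-faces — 9 found among 7 rays, 10 max cones:

  • {2,3}:  v_{2} + v_{3} = v_{1}  ⇒ sig = [2:1]
  • {4,6}:  v_{4} + v_{6} = v_{3}  ⇒ sig = [2:1]
  • {2,4}:  v_{2} + v_{4} = v_{0} + 2·v_{1}  ⇒ sig = [2:1,2]
  • {2,5}:  v_{2} + v_{5} = 2·v_{1} + v_{4}  ⇒ sig = [2:1,2]
  • {5,6}:  v_{5} + v_{6} = v_{1} + 2·v_{3}  ⇒ sig = [2:1,2]
  • {0,5}:  v_{0} + v_{5} = 2·v_{4}  ⇒ sig = [2:2]
  • {0,1,6}:  v_{0} + v_{1} + v_{6} = 0  ⇒ sig = [3:]
  • {0,1,3}:  v_{0} + v_{1} + v_{3} = v_{4}  ⇒ sig = [3:1]
  • {1,3,4}:  v_{1} + v_{3} + v_{4} = v_{5}  ⇒ sig = [3:1]

Signatures (|P|; sorted positive RHS coefficients), sorted:
    [2:1]
    [2:1]
    [2:1,2]
    [2:1,2]
    [2:1,2]
    [2:2]
    [3:]
    [3:1]
    [3:1]


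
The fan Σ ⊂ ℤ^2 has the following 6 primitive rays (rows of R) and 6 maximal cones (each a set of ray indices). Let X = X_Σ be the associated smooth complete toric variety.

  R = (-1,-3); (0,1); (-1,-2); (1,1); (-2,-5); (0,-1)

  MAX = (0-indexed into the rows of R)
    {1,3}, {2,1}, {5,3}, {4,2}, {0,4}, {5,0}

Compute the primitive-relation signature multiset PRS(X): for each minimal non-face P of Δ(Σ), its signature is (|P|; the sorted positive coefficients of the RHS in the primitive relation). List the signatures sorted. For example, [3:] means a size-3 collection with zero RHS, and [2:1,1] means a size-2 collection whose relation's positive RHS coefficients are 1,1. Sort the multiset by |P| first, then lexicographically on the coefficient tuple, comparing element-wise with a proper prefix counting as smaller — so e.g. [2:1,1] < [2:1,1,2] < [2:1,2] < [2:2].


9 minimal non-faces of Δ(Σ) (on 6 rays):

  {1,5}:  v_{1} + v_{5} = 0  →  sig = [2:]
  {0,1}:  v_{0} + v_{1} = v_{2}  →  sig = [2:1]
  {0,2}:  v_{0} + v_{2} = v_{4}  →  sig = [2:1]
  {2,3}:  v_{2} + v_{3} = v_{5}  →  sig = [2:1]
  {2,5}:  v_{2} + v_{5} = v_{0}  →  sig = [2:1]
  {3,4}:  v_{3} + v_{4} = v_{0} + v_{5}  →  sig = [2:1,1]
  {0,3}:  v_{0} + v_{3} = 2·v_{5}  →  sig = [2:2]
  {1,4}:  v_{1} + v_{4} = 2·v_{2}  →  sig = [2:2]
  {4,5}:  v_{4} + v_{5} = 2·v_{0}  →  sig = [2:2]

Hence PRS(X_Σ) =
[[2:], [2:1], [2:1], [2:1], [2:1], [2:1,1], [2:2], [2:2], [2:2]]


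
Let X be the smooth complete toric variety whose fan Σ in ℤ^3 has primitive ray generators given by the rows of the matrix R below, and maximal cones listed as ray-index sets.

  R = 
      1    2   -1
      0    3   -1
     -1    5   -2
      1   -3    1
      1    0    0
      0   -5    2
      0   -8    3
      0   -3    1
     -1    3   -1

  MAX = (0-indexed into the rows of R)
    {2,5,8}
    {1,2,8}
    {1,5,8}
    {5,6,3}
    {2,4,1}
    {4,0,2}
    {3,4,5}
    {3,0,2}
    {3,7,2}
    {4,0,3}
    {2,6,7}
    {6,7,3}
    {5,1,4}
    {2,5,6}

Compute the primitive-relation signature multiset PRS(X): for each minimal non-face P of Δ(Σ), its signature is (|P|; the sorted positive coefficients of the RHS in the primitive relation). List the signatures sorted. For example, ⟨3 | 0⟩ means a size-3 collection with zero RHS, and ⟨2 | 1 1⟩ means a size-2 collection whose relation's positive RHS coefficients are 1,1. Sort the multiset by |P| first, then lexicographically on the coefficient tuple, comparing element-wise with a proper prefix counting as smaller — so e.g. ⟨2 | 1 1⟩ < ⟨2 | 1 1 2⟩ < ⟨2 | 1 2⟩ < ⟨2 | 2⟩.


|primitive collections| = 20. Relations:

  P = {1,7}:  v_{1} + v_{7} = 0 ; sig = ⟨2 | 0⟩
  P = {3,8}:  v_{3} + v_{8} = 0 ; sig = ⟨2 | 0⟩
  P = {0,5}:  v_{0} + v_{5} = v_{3} ; sig = ⟨2 | 1⟩
  P = {1,3}:  v_{1} + v_{3} = v_{4} ; sig = ⟨2 | 1⟩
  P = {1,6}:  v_{1} + v_{6} = v_{5} ; sig = ⟨2 | 1⟩
  P = {4,7}:  v_{4} + v_{7} = v_{3} ; sig = ⟨2 | 1⟩
  P = {4,8}:  v_{4} + v_{8} = v_{1} ; sig = ⟨2 | 1⟩
  P = {5,7}:  v_{5} + v_{7} = v_{6} ; sig = ⟨2 | 1⟩
  P = {0,6}:  v_{0} + v_{6} = v_{3} + v_{7} ; sig = ⟨2 | 1 1⟩
  P = {0,8}:  v_{0} + v_{8} = v_{2} + v_{4} ; sig = ⟨2 | 1 1⟩
  P = {4,6}:  v_{4} + v_{6} = v_{3} + v_{5} ; sig = ⟨2 | 1 1⟩
  P = {7,8}:  v_{7} + v_{8} = v_{2} + v_{5} ; sig = ⟨2 | 1 1⟩
  P = {0,1}:  v_{0} + v_{1} = v_{2} + 2·v_{4} ; sig = ⟨2 | 1 2⟩
  P = {0,7}:  v_{0} + v_{7} = v_{2} + 2·v_{3} ; sig = ⟨2 | 1 2⟩
  P = {6,8}:  v_{6} + v_{8} = v_{2} + 2·v_{5} ; sig = ⟨2 | 1 2⟩
  P = {2,4,5}:  v_{2} + v_{4} + v_{5} = 0 ; sig = ⟨3 | 0⟩
  P = {1,2,5}:  v_{1} + v_{2} + v_{5} = v_{8} ; sig = ⟨3 | 1⟩
  P = {2,3,4}:  v_{2} + v_{3} + v_{4} = v_{0} ; sig = ⟨3 | 1⟩
  P = {2,3,5}:  v_{2} + v_{3} + v_{5} = v_{7} ; sig = ⟨3 | 1⟩
  P = {2,3,6}:  v_{2} + v_{3} + v_{6} = 2·v_{7} ; sig = ⟨3 | 2⟩

Signatures (|P|; sorted positive RHS coefficients), sorted:
    ⟨2 | 0⟩
    ⟨2 | 0⟩
    ⟨2 | 1⟩
    ⟨2 | 1⟩
    ⟨2 | 1⟩
    ⟨2 | 1⟩
    ⟨2 | 1⟩
    ⟨2 | 1⟩
    ⟨2 | 1 1⟩
    ⟨2 | 1 1⟩
    ⟨2 | 1 1⟩
    ⟨2 | 1 1⟩
    ⟨2 | 1 2⟩
    ⟨2 | 1 2⟩
    ⟨2 | 1 2⟩
    ⟨3 | 0⟩
    ⟨3 | 1⟩
    ⟨3 | 1⟩
    ⟨3 | 1⟩
    ⟨3 | 2⟩


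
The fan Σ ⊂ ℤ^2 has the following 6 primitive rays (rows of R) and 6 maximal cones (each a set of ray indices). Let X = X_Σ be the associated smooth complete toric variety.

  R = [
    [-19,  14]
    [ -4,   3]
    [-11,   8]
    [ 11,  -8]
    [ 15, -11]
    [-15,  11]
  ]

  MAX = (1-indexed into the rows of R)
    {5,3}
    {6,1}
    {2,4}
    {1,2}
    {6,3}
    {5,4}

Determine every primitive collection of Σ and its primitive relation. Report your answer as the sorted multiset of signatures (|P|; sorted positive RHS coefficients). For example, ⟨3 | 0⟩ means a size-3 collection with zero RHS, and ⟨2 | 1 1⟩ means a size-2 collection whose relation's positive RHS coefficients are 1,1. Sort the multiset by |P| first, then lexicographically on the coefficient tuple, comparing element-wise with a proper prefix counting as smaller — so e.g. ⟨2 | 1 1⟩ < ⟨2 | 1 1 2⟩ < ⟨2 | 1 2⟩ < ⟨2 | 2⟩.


9 minimal non-faces of Δ(Σ) (on 6 rays):

  P={3,4}:  v_{3} + v_{4} = 0  so sig = ⟨2 | 0⟩
  P={5,6}:  v_{5} + v_{6} = 0  so sig = ⟨2 | 0⟩
  P={1,5}:  v_{1} + v_{5} = v_{2}  so sig = ⟨2 | 1⟩
  P={2,3}:  v_{2} + v_{3} = v_{6}  so sig = ⟨2 | 1⟩
  P={2,5}:  v_{2} + v_{5} = v_{4}  so sig = ⟨2 | 1⟩
  P={2,6}:  v_{2} + v_{6} = v_{1}  so sig = ⟨2 | 1⟩
  P={4,6}:  v_{4} + v_{6} = v_{2}  so sig = ⟨2 | 1⟩
  P={1,3}:  v_{1} + v_{3} = 2·v_{6}  so sig = ⟨2 | 2⟩
  P={1,4}:  v_{1} + v_{4} = 2·v_{2}  so sig = ⟨2 | 2⟩

Hence PRS(X_Σ) =
{ ⟨2 | 0⟩ ×2,  ⟨2 | 1⟩ ×5,  ⟨2 | 2⟩ ×2 }
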